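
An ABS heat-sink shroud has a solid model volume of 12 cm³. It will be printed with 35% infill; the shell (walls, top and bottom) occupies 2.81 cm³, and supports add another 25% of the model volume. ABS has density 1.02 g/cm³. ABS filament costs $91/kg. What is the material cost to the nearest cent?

Volume inside the shell = 12 − 2.81 = 9.19 cm³.
Deposited infill = 0.35 × 9.19 = 3.2165 cm³.
Support = 0.25 × 12 = 3 cm³.
Deposited volume = 2.81 + 3.2165 + 3, so 9.0265 cm³.
Mass: 9.0265 × 1.02 → 9.20703 g.
Cost = 9.20703 g / 1000 × $91/kg = $0.84.

$0.84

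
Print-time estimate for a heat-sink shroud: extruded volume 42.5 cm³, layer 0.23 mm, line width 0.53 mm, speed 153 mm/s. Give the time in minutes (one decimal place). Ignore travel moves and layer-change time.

38.0 minutes

Extrusion cross-section = 0.23 × 0.53, so 0.1219 mm².
Total extruded path = 42500/0.1219 = 348646.4 mm.
Time extruding = 348646.4 / 153, so 2278.7 s.
Converting: 2278.7 s = 38.0 minutes.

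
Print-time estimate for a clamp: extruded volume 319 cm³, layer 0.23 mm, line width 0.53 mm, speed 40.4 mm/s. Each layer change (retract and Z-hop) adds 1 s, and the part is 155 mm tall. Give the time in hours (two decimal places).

Extrusion cross-section = 0.23 × 0.53 = 0.1219 mm².
Toolpath length = 319 cm³ / 0.1219 mm² = 319000 / 0.1219 = 2616899.1 mm.
Time extruding = 2616899.1 / 40.4, so 64774.7 s.
Layer count = ceil(155 / 0.23) = 674.
Z-hop total = 674 × 1 = 674 s.
Total = 64774.7 + 674 = 65448.7 s = 18.18 hours.

18.18 hours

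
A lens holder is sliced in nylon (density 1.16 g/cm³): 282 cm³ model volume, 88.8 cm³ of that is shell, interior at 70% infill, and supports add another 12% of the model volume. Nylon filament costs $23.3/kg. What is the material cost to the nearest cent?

Infill region = 282 − 88.8, so 193.2 cm³.
Infill deposited = 0.70 × 193.2, so 135.24 cm³.
Support = 0.12 × 282, so 33.84 cm³.
Deposited volume = 88.8 + 135.24 + 33.84 = 257.88 cm³.
Mass = 257.88 × 1.16, so 299.1408 g.
At $23.3/kg: 299.1408/1000 × 23.3 = $6.97.

$6.97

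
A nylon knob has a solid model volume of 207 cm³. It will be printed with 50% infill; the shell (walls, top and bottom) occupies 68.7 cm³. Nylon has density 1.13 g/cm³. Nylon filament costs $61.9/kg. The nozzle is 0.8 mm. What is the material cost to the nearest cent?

Interior volume: 207 − 68.7 → 138.3 cm³.
Deposited infill = 0.50 × 138.3 = 69.15 cm³.
Deposited volume: 68.7 + 69.15 → 137.85 cm³.
Mass: 137.85 × 1.13 → 155.7705 g.
At $61.9/kg: 155.7705/1000 × 61.9 = $9.64.

$9.64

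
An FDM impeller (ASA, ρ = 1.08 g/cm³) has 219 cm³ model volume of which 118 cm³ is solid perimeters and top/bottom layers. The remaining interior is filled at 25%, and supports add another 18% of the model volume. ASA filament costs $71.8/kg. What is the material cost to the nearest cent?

Volume inside the shell = 219 − 118, so 101 cm³.
Deposited infill = 0.25 × 101 = 25.25 cm³.
Support: 0.18 × 219 → 39.42 cm³.
Total printed volume: 118 + 25.25 + 39.42 → 182.67 cm³.
Mass = 182.67 × 1.08 = 197.2836 g.
Cost = 197.2836 g / 1000 × $71.8/kg = $14.16.

$14.16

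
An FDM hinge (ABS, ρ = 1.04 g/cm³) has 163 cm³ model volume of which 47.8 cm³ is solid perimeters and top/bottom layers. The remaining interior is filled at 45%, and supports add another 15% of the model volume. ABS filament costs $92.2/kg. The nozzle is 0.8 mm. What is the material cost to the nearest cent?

Interior volume: 163 − 47.8 → 115.2 cm³.
Infill volume = 0.45 × 115.2 = 51.84 cm³.
Support = 0.15 × 163 = 24.45 cm³.
Total printed volume = 47.8 + 51.84 + 24.45, so 124.09 cm³.
Mass = 124.09 × 1.04, so 129.0536 g.
Cost = 129.0536 g / 1000 × $92.2/kg = $11.90.

$11.90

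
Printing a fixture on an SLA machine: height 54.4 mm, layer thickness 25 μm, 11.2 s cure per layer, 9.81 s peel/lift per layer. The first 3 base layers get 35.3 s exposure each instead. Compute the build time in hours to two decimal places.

12.72 hours

Layer count = ceil(54.4 / 0.025) = 2176.
Base layers = 3 × (35.3 + 9.81) = 135.33 s.
Remaining layers = 2173 × (11.2 + 9.81) = 45654.73 s.
Total = 135.33 + 45654.73 = 45790.06 s = 12.72 hours.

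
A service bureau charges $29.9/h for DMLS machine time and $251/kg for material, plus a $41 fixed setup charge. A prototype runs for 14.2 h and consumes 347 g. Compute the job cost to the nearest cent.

$552.68

Time charge: 29.9 × 14.2 → $424.58.
Material charge: 251 × 347/1000 → $87.097.
Adding setup: 424.58 + 87.097 + 41 → 552.677 ≈ $552.68.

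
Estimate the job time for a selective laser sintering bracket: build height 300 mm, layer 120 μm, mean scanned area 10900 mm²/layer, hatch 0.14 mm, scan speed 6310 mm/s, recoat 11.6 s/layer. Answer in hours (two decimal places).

Layers = ⌈300/0.12⌉ = 2500.
Hatch length per layer: 10900 / 0.14 → 77857.1 mm.
Laser time per layer = 77857.1 / 6310, so 12.3387 s.
Per-layer time = 12.3387 + 11.6 = 23.9387 s.
2500 layers × 23.9387 s/layer = 59846.75 s, i.e. 16.62 hours.

16.62 hours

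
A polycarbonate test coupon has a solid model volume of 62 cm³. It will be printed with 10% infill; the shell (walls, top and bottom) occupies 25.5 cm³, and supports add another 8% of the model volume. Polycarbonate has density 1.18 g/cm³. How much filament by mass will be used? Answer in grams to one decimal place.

Interior volume = 62 − 25.5, so 36.5 cm³.
Infill deposited = 0.10 × 36.5, so 3.65 cm³.
Support = 0.08 × 62, so 4.96 cm³.
Total printed volume: 25.5 + 3.65 + 4.96 → 34.11 cm³.
Mass = 34.11 × 1.18 = 40.2498 g.

40.2 g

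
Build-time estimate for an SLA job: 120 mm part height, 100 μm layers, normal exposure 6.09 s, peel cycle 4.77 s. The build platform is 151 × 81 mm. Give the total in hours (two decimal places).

Layers = ⌈120/0.1⌉ = 1200.
Per-layer time = 6.09 + 4.77, so 10.86 s.
Build time: 1200 × 10.86 s = 13032 s, i.e. 3.62 hours.

3.62 hours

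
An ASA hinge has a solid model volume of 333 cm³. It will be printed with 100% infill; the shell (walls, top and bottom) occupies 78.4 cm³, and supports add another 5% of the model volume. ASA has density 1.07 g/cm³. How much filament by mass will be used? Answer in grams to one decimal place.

374.1 g

Volume inside the shell = 333 − 78.4, so 254.6 cm³.
Infill deposited = 1.00 × 254.6 = 254.6 cm³.
Support = 0.05 × 333, so 16.65 cm³.
Deposited volume = 78.4 + 254.6 + 16.65, so 349.65 cm³.
Mass = 349.65 × 1.07 = 374.1255 g.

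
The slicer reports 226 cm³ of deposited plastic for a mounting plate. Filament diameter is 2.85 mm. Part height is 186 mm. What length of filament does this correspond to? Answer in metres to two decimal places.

35.43 m

Filament cross-section = π × (2.85/2)² = 6.3794 mm².
Length = 226 cm³ / 6.3794 mm² = 226000 / 6.3794 = 35426.53 mm = 35.43 m.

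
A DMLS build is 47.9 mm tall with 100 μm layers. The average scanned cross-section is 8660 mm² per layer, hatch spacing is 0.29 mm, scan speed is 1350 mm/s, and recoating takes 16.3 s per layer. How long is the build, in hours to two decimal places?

Number of layers: 47.9 / 0.1 → 479 (rounded up).
Hatch length per layer: 8660 / 0.29 → 29862.1 mm.
Per-layer scan time: 29862.1 / 1350 → 22.1201 s.
Layer cycle: 22.1201 + 16.3 → 38.4201 s.
479 layers × 38.4201 s/layer = 18403.2279 s, i.e. 5.11 hours.

5.11 hours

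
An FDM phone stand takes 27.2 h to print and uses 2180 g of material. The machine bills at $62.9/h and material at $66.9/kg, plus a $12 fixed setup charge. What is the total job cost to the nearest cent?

$1868.72

Machine cost = 62.9 × 27.2 = $1710.88.
Material charge: 66.9 × 2180/1000 → $145.842.
Adding setup: 1710.88 + 145.842 + 12 → 1868.722 ≈ $1868.72.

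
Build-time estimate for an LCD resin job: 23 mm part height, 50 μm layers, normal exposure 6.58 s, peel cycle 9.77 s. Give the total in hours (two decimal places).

Layer count = ceil(23 / 0.05) = 460.
Each layer takes: 6.58 + 9.77 → 16.35 s.
Total = 460 × 16.35 = 7521 s = 2.09 hours.

2.09 hours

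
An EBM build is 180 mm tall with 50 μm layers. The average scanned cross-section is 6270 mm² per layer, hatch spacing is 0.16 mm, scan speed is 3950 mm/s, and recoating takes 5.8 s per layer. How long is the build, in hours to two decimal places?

15.72 hours

Number of layers: 180 / 0.05 → 3600 (rounded up).
Scan path per layer: 6270 / 0.16 → 39187.5 mm.
Scan time per layer = 39187.5 / 3950 = 9.9209 s.
Per-layer time = 9.9209 + 5.8, so 15.7209 s.
Build time = 3600 × 15.7209 = 56595.24 s = 15.72 hours.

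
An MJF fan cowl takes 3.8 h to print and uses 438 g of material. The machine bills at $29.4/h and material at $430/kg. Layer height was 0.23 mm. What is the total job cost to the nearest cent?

$300.06

Machine cost = 29.4 × 3.8, so $111.72.
Material charge: 430 × 438/1000 → $188.34.
Total = 111.72 + 188.34 = $300.06.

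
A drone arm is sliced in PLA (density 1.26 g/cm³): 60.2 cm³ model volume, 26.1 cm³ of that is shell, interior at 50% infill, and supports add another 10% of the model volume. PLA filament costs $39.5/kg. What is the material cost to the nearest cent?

Interior volume = 60.2 − 26.1, so 34.1 cm³.
Deposited infill = 0.50 × 34.1, so 17.05 cm³.
Support: 0.10 × 60.2 → 6.02 cm³.
Total printed volume: 26.1 + 17.05 + 6.02 → 49.17 cm³.
Mass: 49.17 × 1.26 → 61.9542 g.
At $39.5/kg: 61.9542/1000 × 39.5 = $2.45.

$2.45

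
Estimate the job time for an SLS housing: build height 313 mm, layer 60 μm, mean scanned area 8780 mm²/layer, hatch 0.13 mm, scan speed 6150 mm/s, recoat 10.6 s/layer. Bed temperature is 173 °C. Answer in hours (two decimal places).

31.28 hours

Layers = ⌈313/0.06⌉ = 5217.
Scan path per layer: 8780 / 0.13 → 67538.5 mm.
Per-layer scan time: 67538.5 / 6150 → 10.9819 s.
Time per layer = 10.9819 + 10.6 = 21.5819 s.
Total: 5217 × 21.5819 s = 112592.7723 s → 31.28 hours.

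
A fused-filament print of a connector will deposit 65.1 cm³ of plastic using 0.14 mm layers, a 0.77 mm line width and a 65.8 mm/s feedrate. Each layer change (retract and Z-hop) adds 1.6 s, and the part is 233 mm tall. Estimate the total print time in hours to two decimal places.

Bead cross-section = 0.14 × 0.77, so 0.1078 mm².
Toolpath length = 65.1 cm³ / 0.1078 mm² = 65100 / 0.1078 = 603896.1 mm.
Extrusion time = 603896.1 / 65.8, so 9177.8 s.
Layer count = ceil(233 / 0.14) = 1665.
Layer-change overhead: 1665 × 1.6 → 2664 s.
Total = 9177.8 + 2664 = 11841.8 s = 3.29 hours.

3.29 hours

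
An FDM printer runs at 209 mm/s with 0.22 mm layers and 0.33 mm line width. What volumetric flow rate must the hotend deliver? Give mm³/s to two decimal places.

15.17

Bead cross-section: 0.22 × 0.33 → 0.0726 mm².
Volumetric flow = 209 × 0.0726 = 15.17 mm³/s.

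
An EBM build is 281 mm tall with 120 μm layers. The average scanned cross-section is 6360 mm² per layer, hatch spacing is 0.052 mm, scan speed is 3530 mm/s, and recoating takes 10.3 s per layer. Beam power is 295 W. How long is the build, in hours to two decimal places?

Layers = ⌈281/0.12⌉ = 2342.
Hatch length per layer = 6360 / 0.052 = 122307.7 mm.
Per-layer scan time: 122307.7 / 3530 → 34.6481 s.
Per-layer time: 34.6481 + 10.3 → 44.9481 s.
Build time = 2342 × 44.9481 = 105268.4502 s = 29.24 hours.

29.24 hours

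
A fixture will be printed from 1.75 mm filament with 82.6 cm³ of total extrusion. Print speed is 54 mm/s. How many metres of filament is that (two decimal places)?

A = π r² = π × 0.875² = 2.4053 mm².
Length = 82.6 cm³ / 2.4053 mm² = 82600 / 2.4053 = 34340.83 mm = 34.34 m.

34.34 m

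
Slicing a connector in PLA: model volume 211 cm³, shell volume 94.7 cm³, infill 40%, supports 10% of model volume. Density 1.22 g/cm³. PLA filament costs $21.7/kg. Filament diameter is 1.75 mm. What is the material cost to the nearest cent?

$4.30

Volume inside the shell: 211 − 94.7 → 116.3 cm³.
Deposited infill = 0.40 × 116.3 = 46.52 cm³.
Support = 0.10 × 211, so 21.1 cm³.
Deposited volume: 94.7 + 46.52 + 21.1 → 162.32 cm³.
Mass: 162.32 × 1.22 → 198.0304 g.
Cost = 198.0304 g / 1000 × $21.7/kg = $4.30.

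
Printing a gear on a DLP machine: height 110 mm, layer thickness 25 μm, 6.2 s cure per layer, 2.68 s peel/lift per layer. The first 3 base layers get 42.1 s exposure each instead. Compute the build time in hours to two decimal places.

10.88 hours

Number of layers: 110 / 0.025 → 4400 (rounded up).
Bottom layers = 3 × (42.1 + 2.68) = 134.34 s.
Regular layers = 4397 × (6.2 + 2.68), so 39045.36 s.
Total = 134.34 + 39045.36 = 39179.7 s = 10.88 hours.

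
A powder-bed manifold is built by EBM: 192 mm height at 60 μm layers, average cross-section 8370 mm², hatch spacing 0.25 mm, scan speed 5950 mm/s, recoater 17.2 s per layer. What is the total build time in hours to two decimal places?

Layer count = ceil(192 / 0.06) = 3200.
Per-layer scan distance: 8370 / 0.25 → 33480 mm.
Per-layer scan time: 33480 / 5950 → 5.6269 s.
Time per layer: 5.6269 + 17.2 → 22.8269 s.
3200 layers × 22.8269 s/layer = 73046.08 s, i.e. 20.29 hours.

20.29 hours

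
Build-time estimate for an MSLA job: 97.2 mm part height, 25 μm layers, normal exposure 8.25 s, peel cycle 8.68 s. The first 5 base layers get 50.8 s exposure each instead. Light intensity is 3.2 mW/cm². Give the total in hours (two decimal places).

Layers = ⌈97.2/0.025⌉ = 3888.
Base layers: 5 × (50.8 + 8.68) → 297.4 s.
Remaining layers: 3883 × (8.25 + 8.68) → 65739.19 s.
Sum: 297.4 + 65739.19 = 66036.59 s → 18.34 hours.

18.34 hours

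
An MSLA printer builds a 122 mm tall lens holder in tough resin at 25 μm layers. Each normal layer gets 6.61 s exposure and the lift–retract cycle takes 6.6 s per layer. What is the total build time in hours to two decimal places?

17.91 hours

Layers = ⌈122/0.025⌉ = 4880.
Cycle time = 6.61 + 6.6 = 13.21 s.
Build time: 4880 × 13.21 s = 64464.8 s, i.e. 17.91 hours.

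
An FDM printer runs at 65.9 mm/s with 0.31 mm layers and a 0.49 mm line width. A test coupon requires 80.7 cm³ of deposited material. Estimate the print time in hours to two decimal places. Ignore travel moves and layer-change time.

2.24 hours

Extrusion cross-section: 0.31 × 0.49 → 0.1519 mm².
Toolpath length = 80.7 cm³ / 0.1519 mm² = 80700 / 0.1519 = 531270.6 mm.
Print-move time = 531270.6 / 65.9 = 8061.8 s.
In the requested units: 8061.8 s = 2.24 hours.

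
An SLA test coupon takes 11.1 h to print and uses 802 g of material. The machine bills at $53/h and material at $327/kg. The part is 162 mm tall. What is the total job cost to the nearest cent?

$850.55

Time charge = 53 × 11.1 = $588.30.
Material charge = 327 × 802/1000 = $262.254.
Total = 588.30 + 262.254 = 850.554 ≈ $850.55.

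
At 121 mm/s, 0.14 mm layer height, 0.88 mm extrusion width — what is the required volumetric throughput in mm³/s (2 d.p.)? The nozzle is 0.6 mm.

14.91

Bead cross-section: 0.14 × 0.88 → 0.1232 mm².
Volumetric flow = 121 × 0.1232 = 14.91 mm³/s.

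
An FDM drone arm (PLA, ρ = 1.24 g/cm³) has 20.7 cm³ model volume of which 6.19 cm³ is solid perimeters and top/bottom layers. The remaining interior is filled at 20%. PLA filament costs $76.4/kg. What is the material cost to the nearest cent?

$0.86

Volume inside the shell: 20.7 − 6.19 → 14.51 cm³.
Infill deposited = 0.20 × 14.51 = 2.902 cm³.
Total extruded = 6.19 + 2.902, so 9.092 cm³.
Mass: 9.092 × 1.24 → 11.27408 g.
At $76.4/kg: 11.27408/1000 × 76.4 = $0.86.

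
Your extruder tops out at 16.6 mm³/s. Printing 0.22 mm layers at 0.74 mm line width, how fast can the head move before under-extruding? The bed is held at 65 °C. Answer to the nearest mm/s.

Bead cross-section = 0.22 × 0.74 = 0.1628 mm².
v_max = Q/A = 16.6/0.1628 = 101.97 mm/s → 102 mm/s.

102 mm/s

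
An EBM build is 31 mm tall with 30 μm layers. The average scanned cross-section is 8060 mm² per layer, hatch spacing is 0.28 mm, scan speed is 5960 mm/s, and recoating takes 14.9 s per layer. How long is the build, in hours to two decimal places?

5.67 hours

Layer count = ceil(31 / 0.03) = 1034.
Scan path per layer = 8060 / 0.28 = 28785.7 mm.
Scan time per layer = 28785.7 / 5960 = 4.8298 s.
Time per layer = 4.8298 + 14.9 = 19.7298 s.
Build time = 1034 × 19.7298 = 20400.6132 s = 5.67 hours.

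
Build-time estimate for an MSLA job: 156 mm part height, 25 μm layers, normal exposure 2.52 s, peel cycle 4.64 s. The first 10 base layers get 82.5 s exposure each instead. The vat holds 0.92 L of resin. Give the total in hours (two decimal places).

12.63 hours

Layer count = ceil(156 / 0.025) = 6240.
Base layers = 10 × (82.5 + 4.64), so 871.4 s.
Remaining layers = 6230 × (2.52 + 4.64) = 44606.8 s.
Total = 871.4 + 44606.8 = 45478.2 s = 12.63 hours.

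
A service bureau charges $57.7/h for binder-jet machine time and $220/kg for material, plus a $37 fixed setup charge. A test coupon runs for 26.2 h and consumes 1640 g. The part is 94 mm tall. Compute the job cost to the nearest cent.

$1909.54

Time charge: 57.7 × 26.2 → $1511.74.
Feedstock cost = 220 × 1640/1000, so $360.80.
Total = 1511.74 + 360.80 + 37 = $1909.54.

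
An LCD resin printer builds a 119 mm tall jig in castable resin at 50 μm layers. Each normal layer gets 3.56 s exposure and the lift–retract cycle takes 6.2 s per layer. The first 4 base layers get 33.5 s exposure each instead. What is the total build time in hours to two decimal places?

Layers = ⌈119/0.05⌉ = 2380.
Bottom layers: 4 × (33.5 + 6.2) → 158.8 s.
Remaining layers: 2376 × (3.56 + 6.2) → 23189.76 s.
Total = 158.8 + 23189.76 = 23348.56 s = 6.49 hours.

6.49 hours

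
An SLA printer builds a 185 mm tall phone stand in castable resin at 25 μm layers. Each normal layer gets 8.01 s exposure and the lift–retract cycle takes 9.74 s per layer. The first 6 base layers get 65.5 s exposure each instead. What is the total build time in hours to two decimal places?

36.58 hours

Number of layers: 185 / 0.025 → 7400 (rounded up).
Burn-in layers = 6 × (65.5 + 9.74), so 451.44 s.
Remaining layers: 7394 × (8.01 + 9.74) → 131243.5 s.
Total = 451.44 + 131243.5 = 131694.94 s = 36.58 hours.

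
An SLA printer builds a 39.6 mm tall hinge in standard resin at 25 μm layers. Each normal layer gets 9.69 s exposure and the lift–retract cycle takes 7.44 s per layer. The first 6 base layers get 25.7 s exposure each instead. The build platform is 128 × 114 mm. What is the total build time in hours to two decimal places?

Layer count = ceil(39.6 / 0.025) = 1584.
Base layers: 6 × (25.7 + 7.44) → 198.84 s.
Normal layers: 1578 × (9.69 + 7.44) → 27031.14 s.
Total = 198.84 + 27031.14 = 27229.98 s = 7.56 hours.

7.56 hours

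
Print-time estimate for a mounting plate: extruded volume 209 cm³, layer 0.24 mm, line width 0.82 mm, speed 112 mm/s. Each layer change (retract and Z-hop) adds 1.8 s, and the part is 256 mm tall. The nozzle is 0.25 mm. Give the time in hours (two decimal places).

3.17 hours

Line area = 0.24 × 0.82 = 0.1968 mm².
Total extruded path = 209000/0.1968 = 1061991.9 mm.
Time extruding = 1061991.9 / 112 = 9482.1 s.
Layers = ⌈256/0.24⌉ = 1067.
Layer-change overhead: 1067 × 1.8 → 1920.6 s.
Altogether 9482.1 + 1920.6 = 11402.7 s, i.e. 3.17 hours.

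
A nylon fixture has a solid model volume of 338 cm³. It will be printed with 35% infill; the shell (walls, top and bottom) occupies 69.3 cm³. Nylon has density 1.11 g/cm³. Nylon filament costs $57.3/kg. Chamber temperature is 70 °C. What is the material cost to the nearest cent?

$10.39

Infill region = 338 − 69.3, so 268.7 cm³.
Deposited infill = 0.35 × 268.7, so 94.045 cm³.
Deposited volume: 69.3 + 94.045 → 163.345 cm³.
Mass = 163.345 × 1.11, so 181.31295 g.
Cost = 181.31295 g / 1000 × $57.3/kg = $10.39.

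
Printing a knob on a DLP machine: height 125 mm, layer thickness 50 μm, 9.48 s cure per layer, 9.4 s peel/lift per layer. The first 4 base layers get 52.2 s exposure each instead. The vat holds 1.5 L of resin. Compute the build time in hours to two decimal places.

13.16 hours

Layers = ⌈125/0.05⌉ = 2500.
Base layers: 4 × (52.2 + 9.4) → 246.4 s.
Normal layers: 2496 × (9.48 + 9.4) → 47124.48 s.
Total = 246.4 + 47124.48 = 47370.88 s = 13.16 hours.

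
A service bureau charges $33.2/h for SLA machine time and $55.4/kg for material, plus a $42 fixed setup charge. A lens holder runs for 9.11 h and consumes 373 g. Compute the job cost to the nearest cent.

Time charge: 33.2 × 9.11 → $302.452.
Material charge = 55.4 × 373/1000, so $20.6642.
Total = 302.452 + 20.6642 + 42 = 365.1162 ≈ $365.12.

$365.12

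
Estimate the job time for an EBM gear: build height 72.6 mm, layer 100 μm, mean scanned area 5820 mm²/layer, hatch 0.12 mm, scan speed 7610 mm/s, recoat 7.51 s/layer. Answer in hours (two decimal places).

Layers = ⌈72.6/0.1⌉ = 726.
Hatch length per layer = 5820 / 0.12 = 48500 mm.
Beam time per layer = 48500 / 7610 = 6.3732 s.
Per-layer time = 6.3732 + 7.51, so 13.8832 s.
726 layers × 13.8832 s/layer = 10079.2032 s, i.e. 2.80 hours.

2.80 hours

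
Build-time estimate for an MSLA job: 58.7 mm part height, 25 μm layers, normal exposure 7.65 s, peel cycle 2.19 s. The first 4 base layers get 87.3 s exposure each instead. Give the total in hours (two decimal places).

Layer count = ceil(58.7 / 0.025) = 2348.
Base layers = 4 × (87.3 + 2.19), so 357.96 s.
Normal layers = 2344 × (7.65 + 2.19) = 23064.96 s.
Sum: 357.96 + 23064.96 = 23422.92 s → 6.51 hours.

6.51 hours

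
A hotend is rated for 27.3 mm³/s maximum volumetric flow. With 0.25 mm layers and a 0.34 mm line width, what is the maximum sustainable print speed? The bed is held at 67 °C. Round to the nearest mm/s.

321 mm/s

Extrusion cross-section: 0.25 × 0.34 → 0.085 mm².
v_max = Q/A = 27.3/0.085 = 321.18 mm/s → 321 mm/s.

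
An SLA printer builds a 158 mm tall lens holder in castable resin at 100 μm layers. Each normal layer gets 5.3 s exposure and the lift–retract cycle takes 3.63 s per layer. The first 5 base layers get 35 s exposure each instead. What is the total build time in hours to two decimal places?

Layer count = ceil(158 / 0.1) = 1580.
Base layers: 5 × (35 + 3.63) → 193.15 s.
Remaining layers = 1575 × (5.3 + 3.63), so 14064.75 s.
Sum: 193.15 + 14064.75 = 14257.9 s → 3.96 hours.

3.96 hours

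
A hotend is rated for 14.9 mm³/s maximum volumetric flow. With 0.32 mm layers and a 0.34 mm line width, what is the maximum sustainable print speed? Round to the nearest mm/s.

137 mm/s

A: 0.32 × 0.34 → 0.1088 mm².
v_max = Q/A = 14.9/0.1088 = 136.95 mm/s → 137 mm/s.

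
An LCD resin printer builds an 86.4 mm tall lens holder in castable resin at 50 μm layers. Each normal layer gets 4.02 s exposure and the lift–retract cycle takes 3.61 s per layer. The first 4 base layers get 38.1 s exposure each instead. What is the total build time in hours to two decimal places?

3.70 hours

Layers = ⌈86.4/0.05⌉ = 1728.
Bottom layers: 4 × (38.1 + 3.61) → 166.84 s.
Regular layers: 1724 × (4.02 + 3.61) → 13154.12 s.
Total = 166.84 + 13154.12 = 13320.96 s = 3.70 hours.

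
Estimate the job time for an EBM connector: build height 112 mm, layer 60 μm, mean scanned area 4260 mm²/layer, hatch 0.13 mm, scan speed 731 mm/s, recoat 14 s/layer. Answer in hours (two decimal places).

30.51 hours

Layer count = ceil(112 / 0.06) = 1867.
Per-layer scan distance = 4260 / 0.13 = 32769.2 mm.
Scan time per layer = 32769.2 / 731 = 44.8279 s.
Layer cycle = 44.8279 + 14 = 58.8279 s.
Total: 1867 × 58.8279 s = 109831.6893 s → 30.51 hours.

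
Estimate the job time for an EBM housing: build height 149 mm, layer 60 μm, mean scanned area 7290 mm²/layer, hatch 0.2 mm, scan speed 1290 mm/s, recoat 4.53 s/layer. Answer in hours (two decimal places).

Layer count = ceil(149 / 0.06) = 2484.
Per-layer scan distance = 7290 / 0.2 = 36450 mm.
Beam time per layer = 36450 / 1290 = 28.2558 s.
Layer cycle = 28.2558 + 4.53, so 32.7858 s.
Build time = 2484 × 32.7858 = 81439.9272 s = 22.62 hours.

22.62 hours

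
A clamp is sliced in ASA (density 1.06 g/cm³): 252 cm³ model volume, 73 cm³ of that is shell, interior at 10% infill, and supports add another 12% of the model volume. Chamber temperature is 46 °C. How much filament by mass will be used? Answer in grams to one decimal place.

128.4 g

Infill region: 252 − 73 → 179 cm³.
Infill deposited = 0.10 × 179 = 17.9 cm³.
Support = 0.12 × 252, so 30.24 cm³.
Total printed volume = 73 + 17.9 + 30.24 = 121.14 cm³.
Mass = 121.14 × 1.06 = 128.4084 g.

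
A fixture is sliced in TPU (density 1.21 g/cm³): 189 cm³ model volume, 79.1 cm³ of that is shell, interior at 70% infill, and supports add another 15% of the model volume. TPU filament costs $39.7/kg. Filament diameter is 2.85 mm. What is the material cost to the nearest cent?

$8.86

Interior volume = 189 − 79.1, so 109.9 cm³.
Deposited infill = 0.70 × 109.9 = 76.93 cm³.
Support = 0.15 × 189 = 28.35 cm³.
Total printed volume = 79.1 + 76.93 + 28.35, so 184.38 cm³.
Mass = 184.38 × 1.21, so 223.0998 g.
Cost = 223.0998 g / 1000 × $39.7/kg = $8.86.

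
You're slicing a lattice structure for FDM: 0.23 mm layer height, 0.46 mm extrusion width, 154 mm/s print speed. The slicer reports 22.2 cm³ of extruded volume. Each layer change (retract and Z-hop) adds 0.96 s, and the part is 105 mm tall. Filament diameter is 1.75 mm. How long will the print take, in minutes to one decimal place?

30.0 minutes

Bead cross-section = 0.23 × 0.46, so 0.1058 mm².
Toolpath length = 22.2 cm³ / 0.1058 mm² = 22200 / 0.1058 = 209829.9 mm.
Print-move time = 209829.9 / 154, so 1362.5 s.
Number of layers: 105 / 0.23 → 457 (rounded up).
Layer-change overhead = 457 × 0.96 = 438.72 s.
Total = 1362.5 + 438.72 = 1801.22 s = 30.0 minutes.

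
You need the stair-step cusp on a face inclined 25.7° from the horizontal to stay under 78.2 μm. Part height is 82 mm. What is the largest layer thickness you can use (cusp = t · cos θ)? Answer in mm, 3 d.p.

t = h_c / cos θ = 0.0782 / 0.9011 = 0.087 mm.

0.087 mm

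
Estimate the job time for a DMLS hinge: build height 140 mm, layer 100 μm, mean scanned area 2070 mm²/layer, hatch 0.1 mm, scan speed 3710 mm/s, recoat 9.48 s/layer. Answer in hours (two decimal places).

Layers = ⌈140/0.1⌉ = 1400.
Hatch length per layer = 2070 / 0.1, so 20700 mm.
Per-layer scan time = 20700 / 3710 = 5.5795 s.
Per-layer time = 5.5795 + 9.48, so 15.0595 s.
Build time = 1400 × 15.0595 = 21083.3 s = 5.86 hours.

5.86 hours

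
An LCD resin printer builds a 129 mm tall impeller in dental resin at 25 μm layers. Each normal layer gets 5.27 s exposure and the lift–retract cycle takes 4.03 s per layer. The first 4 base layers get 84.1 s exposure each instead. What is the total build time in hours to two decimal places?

13.42 hours

Layers = ⌈129/0.025⌉ = 5160.
Base layers = 4 × (84.1 + 4.03), so 352.52 s.
Regular layers = 5156 × (5.27 + 4.03) = 47950.8 s.
Total = 352.52 + 47950.8 = 48303.32 s = 13.42 hours.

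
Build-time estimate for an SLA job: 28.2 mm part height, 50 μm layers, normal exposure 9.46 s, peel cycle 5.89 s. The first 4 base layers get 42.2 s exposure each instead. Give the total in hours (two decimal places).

2.44 hours

Layers = ⌈28.2/0.05⌉ = 564.
Base layers = 4 × (42.2 + 5.89), so 192.36 s.
Regular layers = 560 × (9.46 + 5.89), so 8596 s.
Total = 192.36 + 8596 = 8788.36 s = 2.44 hours.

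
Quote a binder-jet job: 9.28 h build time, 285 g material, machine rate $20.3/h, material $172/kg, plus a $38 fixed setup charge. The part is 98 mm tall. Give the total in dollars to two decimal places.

Machine cost = 20.3 × 9.28 = $188.384.
Material cost: 172 × 285/1000 → $49.02.
Adding setup: 188.384 + 49.02 + 38 → 275.404 ≈ $275.40.

$275.40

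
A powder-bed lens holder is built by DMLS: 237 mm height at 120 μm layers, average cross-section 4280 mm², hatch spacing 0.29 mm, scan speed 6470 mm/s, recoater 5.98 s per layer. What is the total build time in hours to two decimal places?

4.53 hours

Layers = ⌈237/0.12⌉ = 1975.
Hatch length per layer: 4280 / 0.29 → 14758.6 mm.
Per-layer scan time = 14758.6 / 6470 = 2.2811 s.
Time per layer = 2.2811 + 5.98 = 8.2611 s.
Build time = 1975 × 8.2611 = 16315.6725 s = 4.53 hours.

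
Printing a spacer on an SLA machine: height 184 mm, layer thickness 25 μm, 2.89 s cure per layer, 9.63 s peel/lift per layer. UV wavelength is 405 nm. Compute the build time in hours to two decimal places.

25.60 hours

Layer count = ceil(184 / 0.025) = 7360.
Each layer takes = 2.89 + 9.63 = 12.52 s.
Total = 7360 × 12.52 = 92147.2 s = 25.60 hours.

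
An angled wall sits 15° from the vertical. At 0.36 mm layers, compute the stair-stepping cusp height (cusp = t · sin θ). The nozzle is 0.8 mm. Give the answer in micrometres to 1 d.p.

h_c = t·sin θ = 0.36 × 0.2588 = 0.093168 mm (93.2 μm).

93.2 μm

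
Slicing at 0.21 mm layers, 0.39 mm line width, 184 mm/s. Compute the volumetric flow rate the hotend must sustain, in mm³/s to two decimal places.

15.07

Extrusion cross-section = 0.21 × 0.39 = 0.0819 mm².
Q = v·A = 184 × 0.0819 = 15.07 mm³/s.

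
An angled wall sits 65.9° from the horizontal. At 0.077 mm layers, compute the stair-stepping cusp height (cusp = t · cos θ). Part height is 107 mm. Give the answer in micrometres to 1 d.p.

31.4 μm

cos(65.9°) = 0.4083, so cusp = 0.077 × 0.4083 = 0.031439 mm → 31.4 μm.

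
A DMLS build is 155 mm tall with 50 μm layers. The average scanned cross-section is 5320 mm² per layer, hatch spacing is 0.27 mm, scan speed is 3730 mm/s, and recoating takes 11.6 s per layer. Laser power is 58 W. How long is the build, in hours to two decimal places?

14.54 hours

Layers = ⌈155/0.05⌉ = 3100.
Hatch length per layer = 5320 / 0.27, so 19703.7 mm.
Laser time per layer: 19703.7 / 3730 → 5.2825 s.
Per-layer time = 5.2825 + 11.6 = 16.8825 s.
Build time = 3100 × 16.8825 = 52335.75 s = 14.54 hours.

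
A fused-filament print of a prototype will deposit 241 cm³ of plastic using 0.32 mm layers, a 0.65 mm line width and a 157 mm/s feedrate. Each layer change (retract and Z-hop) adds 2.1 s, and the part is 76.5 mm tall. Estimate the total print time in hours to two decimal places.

Extrusion cross-section: 0.32 × 0.65 → 0.208 mm².
Total extruded path = 241000/0.208 = 1158653.8 mm.
Extrusion time = 1158653.8 / 157, so 7380 s.
Number of layers: 76.5 / 0.32 → 240 (rounded up).
Z-hop total = 240 × 2.1, so 504 s.
Altogether 7380 + 504 = 7884 s, i.e. 2.19 hours.

2.19 hours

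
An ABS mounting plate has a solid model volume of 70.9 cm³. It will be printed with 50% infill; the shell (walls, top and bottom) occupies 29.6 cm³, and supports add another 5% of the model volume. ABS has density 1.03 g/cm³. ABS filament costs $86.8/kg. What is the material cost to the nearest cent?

Infill region = 70.9 − 29.6 = 41.3 cm³.
Deposited infill = 0.50 × 41.3, so 20.65 cm³.
Support = 0.05 × 70.9 = 3.545 cm³.
Total extruded = 29.6 + 20.65 + 3.545 = 53.795 cm³.
Mass = 53.795 × 1.03 = 55.40885 g.
Cost = 55.40885 g / 1000 × $86.8/kg = $4.81.

$4.81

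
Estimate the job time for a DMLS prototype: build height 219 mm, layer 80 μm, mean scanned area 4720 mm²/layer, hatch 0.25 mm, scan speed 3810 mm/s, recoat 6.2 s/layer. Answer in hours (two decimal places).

8.48 hours

Layer count = ceil(219 / 0.08) = 2738.
Per-layer scan distance = 4720 / 0.25 = 18880 mm.
Laser time per layer: 18880 / 3810 → 4.9554 s.
Time per layer: 4.9554 + 6.2 → 11.1554 s.
2738 layers × 11.1554 s/layer = 30543.4852 s, i.e. 8.48 hours.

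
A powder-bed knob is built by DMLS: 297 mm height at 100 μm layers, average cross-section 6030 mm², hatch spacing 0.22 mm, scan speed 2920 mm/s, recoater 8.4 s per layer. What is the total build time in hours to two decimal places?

14.67 hours

Layers = ⌈297/0.1⌉ = 2970.
Scan path per layer = 6030 / 0.22, so 27409.1 mm.
Laser time per layer: 27409.1 / 2920 → 9.3867 s.
Layer cycle = 9.3867 + 8.4, so 17.7867 s.
2970 layers × 17.7867 s/layer = 52826.499 s, i.e. 14.67 hours.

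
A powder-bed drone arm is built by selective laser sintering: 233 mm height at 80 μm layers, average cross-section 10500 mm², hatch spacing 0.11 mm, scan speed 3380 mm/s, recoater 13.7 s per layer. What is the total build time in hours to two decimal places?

Layer count = ceil(233 / 0.08) = 2913.
Scan path per layer = 10500 / 0.11, so 95454.5 mm.
Laser time per layer: 95454.5 / 3380 → 28.241 s.
Time per layer: 28.241 + 13.7 → 41.941 s.
Build time = 2913 × 41.941 = 122174.133 s = 33.94 hours.

33.94 hours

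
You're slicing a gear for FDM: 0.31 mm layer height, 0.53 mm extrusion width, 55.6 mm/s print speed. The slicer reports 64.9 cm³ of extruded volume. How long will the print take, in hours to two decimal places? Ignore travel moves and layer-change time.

1.97 hours

Line area = 0.31 × 0.53, so 0.1643 mm².
Path length: 64900 mm³ / 0.1643 mm² → 395009.1 mm.
Print-move time: 395009.1 / 55.6 → 7104.5 s.
In the requested units: 7104.5 s = 1.97 hours.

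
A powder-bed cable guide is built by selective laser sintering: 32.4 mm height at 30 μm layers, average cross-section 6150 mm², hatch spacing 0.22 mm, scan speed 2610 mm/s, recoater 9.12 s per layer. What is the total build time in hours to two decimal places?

Number of layers: 32.4 / 0.03 → 1080 (rounded up).
Per-layer scan distance: 6150 / 0.22 → 27954.5 mm.
Per-layer scan time = 27954.5 / 2610 = 10.7105 s.
Time per layer = 10.7105 + 9.12 = 19.8305 s.
1080 layers × 19.8305 s/layer = 21416.94 s, i.e. 5.95 hours.

5.95 hours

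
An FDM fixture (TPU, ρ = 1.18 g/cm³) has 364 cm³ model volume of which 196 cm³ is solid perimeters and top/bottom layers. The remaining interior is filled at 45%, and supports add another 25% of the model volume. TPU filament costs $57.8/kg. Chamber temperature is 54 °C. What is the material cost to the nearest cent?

$24.73

Interior volume = 364 − 196 = 168 cm³.
Infill volume: 0.45 × 168 → 75.6 cm³.
Support = 0.25 × 364 = 91 cm³.
Total printed volume = 196 + 75.6 + 91 = 362.6 cm³.
Mass: 362.6 × 1.18 → 427.868 g.
At $57.8/kg: 427.868/1000 × 57.8 = $24.73.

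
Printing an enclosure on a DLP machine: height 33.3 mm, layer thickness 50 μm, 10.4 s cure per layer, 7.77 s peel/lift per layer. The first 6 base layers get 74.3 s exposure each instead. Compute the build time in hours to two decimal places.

Layers = ⌈33.3/0.05⌉ = 666.
Burn-in layers = 6 × (74.3 + 7.77) = 492.42 s.
Remaining layers = 660 × (10.4 + 7.77), so 11992.2 s.
Sum: 492.42 + 11992.2 = 12484.62 s → 3.47 hours.

3.47 hours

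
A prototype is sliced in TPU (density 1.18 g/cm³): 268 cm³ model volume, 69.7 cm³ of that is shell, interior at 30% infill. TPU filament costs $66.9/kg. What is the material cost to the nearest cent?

$10.20

Interior volume: 268 − 69.7 → 198.3 cm³.
Infill deposited: 0.30 × 198.3 → 59.49 cm³.
Total printed volume: 69.7 + 59.49 → 129.19 cm³.
Mass = 129.19 × 1.18 = 152.4442 g.
At $66.9/kg: 152.4442/1000 × 66.9 = $10.20.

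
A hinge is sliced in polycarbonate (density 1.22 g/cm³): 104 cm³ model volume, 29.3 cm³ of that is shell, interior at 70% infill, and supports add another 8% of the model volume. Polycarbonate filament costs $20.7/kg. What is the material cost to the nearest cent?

Volume inside the shell: 104 − 29.3 → 74.7 cm³.
Infill deposited = 0.70 × 74.7, so 52.29 cm³.
Support = 0.08 × 104 = 8.32 cm³.
Total printed volume = 29.3 + 52.29 + 8.32, so 89.91 cm³.
Mass = 89.91 × 1.22 = 109.6902 g.
At $20.7/kg: 109.6902/1000 × 20.7 = $2.27.

$2.27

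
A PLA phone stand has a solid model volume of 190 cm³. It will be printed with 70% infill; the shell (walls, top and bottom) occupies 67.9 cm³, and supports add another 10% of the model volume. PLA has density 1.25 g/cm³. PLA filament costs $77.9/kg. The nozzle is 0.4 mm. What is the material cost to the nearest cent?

$16.78

Infill region = 190 − 67.9, so 122.1 cm³.
Deposited infill = 0.70 × 122.1, so 85.47 cm³.
Support: 0.10 × 190 → 19 cm³.
Total extruded: 67.9 + 85.47 + 19 → 172.37 cm³.
Mass = 172.37 × 1.25 = 215.4625 g.
At $77.9/kg: 215.4625/1000 × 77.9 = $16.78.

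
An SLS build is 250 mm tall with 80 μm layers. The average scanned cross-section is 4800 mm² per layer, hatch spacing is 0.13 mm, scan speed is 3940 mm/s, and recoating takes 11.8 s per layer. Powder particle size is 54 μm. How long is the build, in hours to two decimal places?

18.38 hours

Number of layers: 250 / 0.08 → 3125 (rounded up).
Per-layer scan distance = 4800 / 0.13 = 36923.1 mm.
Laser time per layer = 36923.1 / 3940 = 9.3713 s.
Layer cycle: 9.3713 + 11.8 → 21.1713 s.
Build time = 3125 × 21.1713 = 66160.3125 s = 18.38 hours.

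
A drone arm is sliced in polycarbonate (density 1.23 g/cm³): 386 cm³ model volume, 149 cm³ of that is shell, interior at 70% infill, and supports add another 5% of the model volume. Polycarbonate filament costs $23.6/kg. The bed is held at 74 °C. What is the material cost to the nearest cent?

Volume inside the shell = 386 − 149 = 237 cm³.
Infill volume = 0.70 × 237 = 165.9 cm³.
Support = 0.05 × 386, so 19.3 cm³.
Total printed volume = 149 + 165.9 + 19.3 = 334.2 cm³.
Mass = 334.2 × 1.23, so 411.066 g.
At $23.6/kg: 411.066/1000 × 23.6 = $9.70.

$9.70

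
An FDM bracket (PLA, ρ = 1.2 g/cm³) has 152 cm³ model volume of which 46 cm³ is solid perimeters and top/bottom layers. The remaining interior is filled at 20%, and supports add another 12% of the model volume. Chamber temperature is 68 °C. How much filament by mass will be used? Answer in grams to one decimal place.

102.5 g

Interior volume = 152 − 46, so 106 cm³.
Infill volume = 0.20 × 106 = 21.2 cm³.
Support = 0.12 × 152 = 18.24 cm³.
Deposited volume = 46 + 21.2 + 18.24, so 85.44 cm³.
Mass = 85.44 × 1.2 = 102.528 g.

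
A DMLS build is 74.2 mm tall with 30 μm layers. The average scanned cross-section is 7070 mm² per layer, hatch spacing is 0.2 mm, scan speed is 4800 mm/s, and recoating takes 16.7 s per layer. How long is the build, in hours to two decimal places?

Layer count = ceil(74.2 / 0.03) = 2474.
Per-layer scan distance = 7070 / 0.2, so 35350 mm.
Scan time per layer: 35350 / 4800 → 7.3646 s.
Layer cycle = 7.3646 + 16.7 = 24.0646 s.
2474 layers × 24.0646 s/layer = 59535.8204 s, i.e. 16.54 hours.

16.54 hours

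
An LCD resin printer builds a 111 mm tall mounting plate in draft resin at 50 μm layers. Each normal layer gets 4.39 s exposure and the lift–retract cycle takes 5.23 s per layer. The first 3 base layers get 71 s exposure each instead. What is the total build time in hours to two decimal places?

Number of layers: 111 / 0.05 → 2220 (rounded up).
Burn-in layers: 3 × (71 + 5.23) → 228.69 s.
Regular layers: 2217 × (4.39 + 5.23) → 21327.54 s.
Total = 228.69 + 21327.54 = 21556.23 s = 5.99 hours.

5.99 hours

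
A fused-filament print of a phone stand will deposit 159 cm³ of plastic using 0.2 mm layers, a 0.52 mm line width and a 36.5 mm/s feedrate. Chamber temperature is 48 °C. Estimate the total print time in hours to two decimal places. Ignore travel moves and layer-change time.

Bead cross-section = 0.2 × 0.52 = 0.104 mm².
Total extruded path = 159000/0.104 = 1528846.2 mm.
Time extruding: 1528846.2 / 36.5 → 41886.2 s.
That's 41886.2 s → 11.64 hours.

11.64 hours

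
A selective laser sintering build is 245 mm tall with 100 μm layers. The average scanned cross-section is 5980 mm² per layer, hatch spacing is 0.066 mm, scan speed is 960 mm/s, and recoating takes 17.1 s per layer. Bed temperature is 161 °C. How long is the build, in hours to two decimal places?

Layers = ⌈245/0.1⌉ = 2450.
Per-layer scan distance: 5980 / 0.066 → 90606.1 mm.
Scan time per layer = 90606.1 / 960, so 94.3814 s.
Per-layer time = 94.3814 + 17.1, so 111.4814 s.
Total: 2450 × 111.4814 s = 273129.43 s → 75.87 hours.

75.87 hours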